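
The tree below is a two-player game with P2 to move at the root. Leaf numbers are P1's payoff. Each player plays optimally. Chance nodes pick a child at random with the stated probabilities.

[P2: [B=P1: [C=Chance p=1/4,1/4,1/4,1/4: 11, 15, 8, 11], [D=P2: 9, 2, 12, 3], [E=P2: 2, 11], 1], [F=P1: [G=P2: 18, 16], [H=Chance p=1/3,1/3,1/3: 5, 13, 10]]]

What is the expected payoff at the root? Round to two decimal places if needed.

C (Chance): 1/4·11 + 1/4·15 + 1/4·8 + 1/4·11 = 11.25
D (P2): min(9, 2, 12, 3) = 2
E (P2): min(2, 11) = 2
B (P1): max(11.25, 2, 2, 1) = 11.25
G (P2): min(18, 16) = 16
H (Chance): 1/3·5 + 1/3·13 + 1/3·10 = 9.33
F (P1): max(16, 9.33) = 16
Root (P2): min(11.25, 16) = 11.25

11.25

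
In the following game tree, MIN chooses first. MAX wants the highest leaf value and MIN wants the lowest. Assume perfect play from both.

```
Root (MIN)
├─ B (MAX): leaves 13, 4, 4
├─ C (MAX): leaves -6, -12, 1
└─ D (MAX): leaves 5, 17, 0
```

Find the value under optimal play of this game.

B (MAX): max(13, 4, 4) = 13
C (MAX): max(-6, -12, 1) = 1
D (MAX): max(5, 17, 0) = 17
Root (MIN): min(13, 1, 17) = 1

1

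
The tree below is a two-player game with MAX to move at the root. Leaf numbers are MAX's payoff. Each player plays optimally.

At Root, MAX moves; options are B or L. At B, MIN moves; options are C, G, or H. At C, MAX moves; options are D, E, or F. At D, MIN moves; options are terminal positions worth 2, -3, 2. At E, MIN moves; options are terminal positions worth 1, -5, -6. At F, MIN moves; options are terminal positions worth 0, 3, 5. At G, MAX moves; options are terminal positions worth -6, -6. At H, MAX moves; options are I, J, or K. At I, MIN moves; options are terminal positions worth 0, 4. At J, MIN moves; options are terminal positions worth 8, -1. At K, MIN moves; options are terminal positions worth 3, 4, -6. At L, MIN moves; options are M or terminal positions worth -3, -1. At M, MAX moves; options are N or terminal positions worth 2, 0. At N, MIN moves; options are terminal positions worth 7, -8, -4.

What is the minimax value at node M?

N: min(7, -8, -4) = -8
M: max(-8, 2, 0) = 2

2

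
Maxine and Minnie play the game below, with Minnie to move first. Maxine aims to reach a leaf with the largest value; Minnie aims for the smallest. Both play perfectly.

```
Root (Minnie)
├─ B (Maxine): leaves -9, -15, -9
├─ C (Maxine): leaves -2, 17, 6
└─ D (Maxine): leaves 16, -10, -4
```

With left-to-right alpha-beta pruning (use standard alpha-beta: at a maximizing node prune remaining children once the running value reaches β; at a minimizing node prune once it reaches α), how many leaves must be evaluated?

5

B [α=-∞,β=+∞]: v=-9
C [α=-∞,β=-9]: v=-2 after child 1 ≥ β → β-cutoff, skip 2
D [α=-∞,β=-9]: v=16 after child 1 ≥ β → β-cutoff, skip 2
Root [α=-∞,β=+∞]: v=-9
Leaves evaluated: 5 of 9.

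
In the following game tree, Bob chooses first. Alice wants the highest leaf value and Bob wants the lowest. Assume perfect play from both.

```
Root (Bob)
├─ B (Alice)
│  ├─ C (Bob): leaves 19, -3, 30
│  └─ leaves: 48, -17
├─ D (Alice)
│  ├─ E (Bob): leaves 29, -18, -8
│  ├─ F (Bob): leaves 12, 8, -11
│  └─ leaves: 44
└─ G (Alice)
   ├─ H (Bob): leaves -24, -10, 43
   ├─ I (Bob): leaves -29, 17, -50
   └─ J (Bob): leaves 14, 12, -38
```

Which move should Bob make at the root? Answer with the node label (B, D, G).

C (Bob): min(19, -3, 30) = -3
B (Alice): max(-3, 48, -17) = 48
E (Bob): min(29, -18, -8) = -18
F (Bob): min(12, 8, -11) = -11
D (Alice): max(-18, -11, 44) = 44
H (Bob): min(-24, -10, 43) = -24
I (Bob): min(-29, 17, -50) = -50
J (Bob): min(14, 12, -38) = -38
G (Alice): max(-24, -50, -38) = -24
Root (Bob): min(48, 44, -24) = -24
Bob picks the child with the lowest value: G (value -24).

G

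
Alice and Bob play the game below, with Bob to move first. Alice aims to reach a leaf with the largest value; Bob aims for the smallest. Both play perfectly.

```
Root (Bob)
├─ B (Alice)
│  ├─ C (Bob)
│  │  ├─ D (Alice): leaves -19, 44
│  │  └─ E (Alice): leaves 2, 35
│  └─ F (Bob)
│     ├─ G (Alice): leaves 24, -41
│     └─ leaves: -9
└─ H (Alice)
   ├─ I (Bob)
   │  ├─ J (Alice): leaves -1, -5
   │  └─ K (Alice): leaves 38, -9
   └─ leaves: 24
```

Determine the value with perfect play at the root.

24

D (Alice): max(-19, 44) = 44
E (Alice): max(2, 35) = 35
C (Bob): min(44, 35) = 35
G (Alice): max(24, -41) = 24
F (Bob): min(24, -9) = -9
B (Alice): max(35, -9) = 35
J (Alice): max(-1, -5) = -1
K (Alice): max(38, -9) = 38
I (Bob): min(-1, 38) = -1
H (Alice): max(-1, 24) = 24
Root (Bob): min(35, 24) = 24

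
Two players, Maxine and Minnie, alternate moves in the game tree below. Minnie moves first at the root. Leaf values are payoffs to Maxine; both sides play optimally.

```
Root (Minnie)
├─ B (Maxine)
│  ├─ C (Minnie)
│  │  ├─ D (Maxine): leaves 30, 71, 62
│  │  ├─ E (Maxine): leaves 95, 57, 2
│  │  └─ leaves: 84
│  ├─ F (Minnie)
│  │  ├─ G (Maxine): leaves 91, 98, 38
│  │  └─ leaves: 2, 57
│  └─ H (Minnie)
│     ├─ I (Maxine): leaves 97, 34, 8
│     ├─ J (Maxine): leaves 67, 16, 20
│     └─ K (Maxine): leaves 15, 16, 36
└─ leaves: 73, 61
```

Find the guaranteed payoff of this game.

61

D (Maxine): max(30, 71, 62) = 71
E (Maxine): max(95, 57, 2) = 95
C (Minnie): min(71, 95, 84) = 71
G (Maxine): max(91, 98, 38) = 98
F (Minnie): min(98, 2, 57) = 2
I (Maxine): max(97, 34, 8) = 97
J (Maxine): max(67, 16, 20) = 67
K (Maxine): max(15, 16, 36) = 36
H (Minnie): min(97, 67, 36) = 36
B (Maxine): max(71, 2, 36) = 71
Root (Minnie): min(71, 73, 61) = 61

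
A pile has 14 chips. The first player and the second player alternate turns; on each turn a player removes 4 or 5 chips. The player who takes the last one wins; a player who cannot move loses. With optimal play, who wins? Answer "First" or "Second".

First

W/L table (W = player to move can force a win):
i:   0  1  2  3  4  5  6  7  8  9 10 11 12 13 14
     L  L  L  L  W  W  W  W  W  L  L  L  L  W  W
Position 14 is W, so the first player wins.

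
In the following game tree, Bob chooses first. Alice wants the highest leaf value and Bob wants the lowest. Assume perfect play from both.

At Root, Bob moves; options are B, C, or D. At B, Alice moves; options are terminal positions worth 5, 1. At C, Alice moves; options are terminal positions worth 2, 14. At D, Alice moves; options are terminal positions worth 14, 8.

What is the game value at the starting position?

B (Alice): max(5, 1) = 5
C (Alice): max(2, 14) = 14
D (Alice): max(14, 8) = 14
Root (Bob): min(5, 14, 14) = 5

5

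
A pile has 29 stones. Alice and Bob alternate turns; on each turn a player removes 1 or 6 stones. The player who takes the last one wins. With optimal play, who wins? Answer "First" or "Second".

First

Compute winning (W) and losing (L) positions by backward induction:
i:   0  1  2  3  4  5  6  7  8  9 10 11 12 13 14 15 16 17 18 19 20 21 22 23 24 25 26 27 28 29
     L  W  L  W  L  W  W  L  W  L  W  L  W  W  L  W  L  W  L  W  W  L  W  L  W  L  W  W  L  W
Position 29 is W, so the first player wins.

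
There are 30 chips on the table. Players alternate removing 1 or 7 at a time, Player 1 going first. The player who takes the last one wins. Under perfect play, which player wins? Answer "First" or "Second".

W/L table (W = player to move can force a win):
i:   0  1  2  3  4  5  6  7  8  9 10 11 12 13 14 15 16 17 18 19 20 21 22 23 24 25 26 27 28 29 30
     L  W  L  W  L  W  L  W  L  W  L  W  L  W  L  W  L  W  L  W  L  W  L  W  L  W  L  W  L  W  L
Position 30 is L, so the second player wins.

Second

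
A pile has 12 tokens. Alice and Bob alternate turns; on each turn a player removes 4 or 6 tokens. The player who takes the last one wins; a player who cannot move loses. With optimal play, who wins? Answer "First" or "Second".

Positions where the player to move wins (W) vs loses (L):
i:   0  1  2  3  4  5  6  7  8  9 10 11 12
     L  L  L  L  W  W  W  W  W  W  L  L  L
Position 12 is L, so the second player wins.

Second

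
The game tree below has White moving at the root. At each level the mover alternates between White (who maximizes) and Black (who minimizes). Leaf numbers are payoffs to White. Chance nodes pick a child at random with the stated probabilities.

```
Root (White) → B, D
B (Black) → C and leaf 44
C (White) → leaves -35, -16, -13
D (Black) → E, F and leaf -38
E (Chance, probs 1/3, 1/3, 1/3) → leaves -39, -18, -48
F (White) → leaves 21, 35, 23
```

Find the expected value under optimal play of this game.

-13

C (White): max(-35, -16, -13) = -13
B (Black): min(-13, 44) = -13
E (Chance): 1/3·-39 + 1/3·-18 + 1/3·-48 = -35
F (White): max(21, 35, 23) = 35
D (Black): min(-35, 35, -38) = -38
Root (White): max(-13, -38) = -13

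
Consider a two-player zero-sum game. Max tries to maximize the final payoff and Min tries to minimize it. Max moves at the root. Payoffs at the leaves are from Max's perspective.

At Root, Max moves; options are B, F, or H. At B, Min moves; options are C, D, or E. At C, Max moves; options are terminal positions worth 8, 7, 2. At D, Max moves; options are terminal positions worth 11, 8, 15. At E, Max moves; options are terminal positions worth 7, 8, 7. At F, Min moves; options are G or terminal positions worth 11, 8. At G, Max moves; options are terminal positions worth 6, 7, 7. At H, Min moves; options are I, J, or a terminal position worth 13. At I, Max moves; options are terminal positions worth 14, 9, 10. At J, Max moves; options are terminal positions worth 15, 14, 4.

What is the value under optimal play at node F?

7

G: max(6, 7, 7) = 7
F: min(7, 11, 8) = 7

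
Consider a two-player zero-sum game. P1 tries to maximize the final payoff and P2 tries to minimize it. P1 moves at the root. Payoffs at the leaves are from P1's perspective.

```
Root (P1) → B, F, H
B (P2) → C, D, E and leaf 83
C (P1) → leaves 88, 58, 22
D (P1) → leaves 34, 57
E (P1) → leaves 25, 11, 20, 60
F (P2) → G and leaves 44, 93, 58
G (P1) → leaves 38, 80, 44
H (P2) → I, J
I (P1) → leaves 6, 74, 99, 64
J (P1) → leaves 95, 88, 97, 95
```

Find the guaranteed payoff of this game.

97

C (P1): max(88, 58, 22) = 88
D (P1): max(34, 57) = 57
E (P1): max(25, 11, 20, 60) = 60
B (P2): min(88, 57, 60, 83) = 57
G (P1): max(38, 80, 44) = 80
F (P2): min(80, 44, 93, 58) = 44
I (P1): max(6, 74, 99, 64) = 99
J (P1): max(95, 88, 97, 95) = 97
H (P2): min(99, 97) = 97
Root (P1): max(57, 44, 97) = 97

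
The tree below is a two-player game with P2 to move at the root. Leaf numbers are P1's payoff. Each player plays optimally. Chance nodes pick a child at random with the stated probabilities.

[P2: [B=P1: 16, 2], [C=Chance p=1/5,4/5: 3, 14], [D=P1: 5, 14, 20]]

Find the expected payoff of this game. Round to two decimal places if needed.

B (P1): max(16, 2) = 16
C (Chance): 1/5·3 + 4/5·14 = 11.8
D (P1): max(5, 14, 20) = 20
Root (P2): min(16, 11.8, 20) = 11.8

11.8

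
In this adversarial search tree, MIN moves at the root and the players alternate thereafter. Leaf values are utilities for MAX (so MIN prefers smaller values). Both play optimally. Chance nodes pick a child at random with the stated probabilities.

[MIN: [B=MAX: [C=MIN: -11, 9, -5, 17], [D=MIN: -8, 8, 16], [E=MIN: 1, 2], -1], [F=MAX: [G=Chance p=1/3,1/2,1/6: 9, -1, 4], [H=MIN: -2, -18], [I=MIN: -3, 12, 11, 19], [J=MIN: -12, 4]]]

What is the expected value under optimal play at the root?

C (MIN): min(-11, 9, -5, 17) = -11
D (MIN): min(-8, 8, 16) = -8
E (MIN): min(1, 2) = 1
B (MAX): max(-11, -8, 1, -1) = 1
G (Chance): 1/3·9 + 1/2·-1 + 1/6·4 = 3.17
H (MIN): min(-2, -18) = -18
I (MIN): min(-3, 12, 11, 19) = -3
J (MIN): min(-12, 4) = -12
F (MAX): max(3.17, -18, -3, -12) = 3.17
Root (MIN): min(1, 3.17) = 1

1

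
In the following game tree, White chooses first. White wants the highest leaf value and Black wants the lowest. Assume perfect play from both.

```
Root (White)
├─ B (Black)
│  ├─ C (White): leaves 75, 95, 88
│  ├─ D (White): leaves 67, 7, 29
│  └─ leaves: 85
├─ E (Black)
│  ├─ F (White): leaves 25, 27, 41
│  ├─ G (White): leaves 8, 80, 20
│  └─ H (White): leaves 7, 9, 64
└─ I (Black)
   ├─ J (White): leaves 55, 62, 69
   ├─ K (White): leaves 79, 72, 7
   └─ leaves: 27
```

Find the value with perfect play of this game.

67

C (White): max(75, 95, 88) = 95
D (White): max(67, 7, 29) = 67
B (Black): min(95, 67, 85) = 67
F (White): max(25, 27, 41) = 41
G (White): max(8, 80, 20) = 80
H (White): max(7, 9, 64) = 64
E (Black): min(41, 80, 64) = 41
J (White): max(55, 62, 69) = 69
K (White): max(79, 72, 7) = 79
I (Black): min(69, 79, 27) = 27
Root (White): max(67, 41, 27) = 67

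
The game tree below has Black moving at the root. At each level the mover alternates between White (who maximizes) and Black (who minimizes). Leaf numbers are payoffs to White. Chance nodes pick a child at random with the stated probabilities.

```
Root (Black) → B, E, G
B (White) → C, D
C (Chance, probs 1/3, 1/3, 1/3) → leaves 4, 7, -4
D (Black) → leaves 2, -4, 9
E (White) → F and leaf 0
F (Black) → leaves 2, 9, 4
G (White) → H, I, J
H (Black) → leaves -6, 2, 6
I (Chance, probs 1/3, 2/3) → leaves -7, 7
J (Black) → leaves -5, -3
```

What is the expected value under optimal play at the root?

C (Chance): 1/3·4 + 1/3·7 + 1/3·-4 = 2.33
D (Black): min(2, -4, 9) = -4
B (White): max(2.33, -4) = 2.33
F (Black): min(2, 9, 4) = 2
E (White): max(2, 0) = 2
H (Black): min(-6, 2, 6) = -6
I (Chance): 1/3·-7 + 2/3·7 = 2.33
J (Black): min(-5, -3) = -5
G (White): max(-6, 2.33, -5) = 2.33
Root (Black): min(2.33, 2, 2.33) = 2

2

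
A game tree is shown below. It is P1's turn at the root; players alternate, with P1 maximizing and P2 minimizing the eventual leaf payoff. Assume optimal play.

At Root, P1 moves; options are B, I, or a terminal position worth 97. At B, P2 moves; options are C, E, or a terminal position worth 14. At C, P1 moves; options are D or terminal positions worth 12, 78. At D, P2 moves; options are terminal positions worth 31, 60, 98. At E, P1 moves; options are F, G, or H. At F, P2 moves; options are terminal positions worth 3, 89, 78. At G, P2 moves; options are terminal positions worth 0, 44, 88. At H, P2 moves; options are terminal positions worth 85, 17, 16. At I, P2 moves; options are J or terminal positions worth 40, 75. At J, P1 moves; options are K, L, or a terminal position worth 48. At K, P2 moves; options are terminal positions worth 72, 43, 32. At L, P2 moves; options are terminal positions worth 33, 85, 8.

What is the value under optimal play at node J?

48

K: min(72, 43, 32) = 32
L: min(33, 85, 8) = 8
J: max(32, 8, 48) = 48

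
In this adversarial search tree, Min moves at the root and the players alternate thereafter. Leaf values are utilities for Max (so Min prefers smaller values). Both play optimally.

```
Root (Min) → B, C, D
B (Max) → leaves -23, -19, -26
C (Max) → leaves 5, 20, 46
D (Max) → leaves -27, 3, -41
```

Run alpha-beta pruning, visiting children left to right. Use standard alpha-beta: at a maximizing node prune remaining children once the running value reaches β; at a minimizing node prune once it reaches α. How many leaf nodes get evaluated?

6

B [α=-∞,β=+∞]: v=-19
C [α=-∞,β=-19]: v=5 after child 1 ≥ β → β-cutoff, skip 2
D [α=-∞,β=-19]: v=3 after child 2 ≥ β → β-cutoff, skip 1
Root [α=-∞,β=+∞]: v=-19
Leaves evaluated: 6 of 9.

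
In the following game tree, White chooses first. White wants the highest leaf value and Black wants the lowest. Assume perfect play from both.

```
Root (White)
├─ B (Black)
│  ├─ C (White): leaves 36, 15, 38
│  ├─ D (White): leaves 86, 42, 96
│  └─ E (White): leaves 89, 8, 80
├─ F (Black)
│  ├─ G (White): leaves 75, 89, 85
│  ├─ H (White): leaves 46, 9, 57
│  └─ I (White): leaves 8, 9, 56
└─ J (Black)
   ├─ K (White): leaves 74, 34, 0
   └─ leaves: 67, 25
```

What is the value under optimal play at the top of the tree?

C (White): max(36, 15, 38) = 38
D (White): max(86, 42, 96) = 96
E (White): max(89, 8, 80) = 89
B (Black): min(38, 96, 89) = 38
G (White): max(75, 89, 85) = 89
H (White): max(46, 9, 57) = 57
I (White): max(8, 9, 56) = 56
F (Black): min(89, 57, 56) = 56
K (White): max(74, 34, 0) = 74
J (Black): min(74, 67, 25) = 25
Root (White): max(38, 56, 25) = 56

56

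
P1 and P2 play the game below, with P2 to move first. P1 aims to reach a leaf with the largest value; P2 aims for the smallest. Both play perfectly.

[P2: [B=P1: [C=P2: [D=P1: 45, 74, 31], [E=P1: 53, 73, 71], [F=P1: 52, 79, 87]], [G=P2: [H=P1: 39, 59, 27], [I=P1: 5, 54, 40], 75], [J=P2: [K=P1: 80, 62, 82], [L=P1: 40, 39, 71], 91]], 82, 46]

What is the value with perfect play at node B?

73

D: max(45, 74, 31) = 74
E: max(53, 73, 71) = 73
F: max(52, 79, 87) = 87
C: min(74, 73, 87) = 73
H: max(39, 59, 27) = 59
I: max(5, 54, 40) = 54
G: min(59, 54, 75) = 54
K: max(80, 62, 82) = 82
L: max(40, 39, 71) = 71
J: min(82, 71, 91) = 71
B: max(73, 54, 71) = 73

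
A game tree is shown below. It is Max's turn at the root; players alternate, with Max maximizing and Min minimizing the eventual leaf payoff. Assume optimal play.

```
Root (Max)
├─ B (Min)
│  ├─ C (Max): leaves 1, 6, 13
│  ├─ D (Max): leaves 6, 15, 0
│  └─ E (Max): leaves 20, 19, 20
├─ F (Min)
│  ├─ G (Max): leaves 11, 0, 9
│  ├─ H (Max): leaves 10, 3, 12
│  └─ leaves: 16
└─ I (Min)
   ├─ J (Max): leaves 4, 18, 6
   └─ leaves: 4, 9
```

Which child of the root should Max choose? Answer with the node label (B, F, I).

C (Max): max(1, 6, 13) = 13
D (Max): max(6, 15, 0) = 15
E (Max): max(20, 19, 20) = 20
B (Min): min(13, 15, 20) = 13
G (Max): max(11, 0, 9) = 11
H (Max): max(10, 3, 12) = 12
F (Min): min(11, 12, 16) = 11
J (Max): max(4, 18, 6) = 18
I (Min): min(18, 4, 9) = 4
Root (Max): max(13, 11, 4) = 13
Max picks the child with the highest value: B (value 13).

B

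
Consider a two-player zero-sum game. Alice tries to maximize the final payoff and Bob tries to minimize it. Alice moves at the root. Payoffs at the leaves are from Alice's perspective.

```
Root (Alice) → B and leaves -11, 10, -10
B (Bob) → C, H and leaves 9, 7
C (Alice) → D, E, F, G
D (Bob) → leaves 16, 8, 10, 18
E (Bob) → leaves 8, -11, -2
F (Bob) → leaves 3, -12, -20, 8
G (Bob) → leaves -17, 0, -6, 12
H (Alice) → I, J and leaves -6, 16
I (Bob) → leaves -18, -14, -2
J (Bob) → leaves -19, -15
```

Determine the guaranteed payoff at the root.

10

D (Bob): min(16, 8, 10, 18) = 8
E (Bob): min(8, -11, -2) = -11
F (Bob): min(3, -12, -20, 8) = -20
G (Bob): min(-17, 0, -6, 12) = -17
C (Alice): max(8, -11, -20, -17) = 8
I (Bob): min(-18, -14, -2) = -18
J (Bob): min(-19, -15) = -19
H (Alice): max(-18, -19, -6, 16) = 16
B (Bob): min(8, 16, 9, 7) = 7
Root (Alice): max(7, -11, 10, -10) = 10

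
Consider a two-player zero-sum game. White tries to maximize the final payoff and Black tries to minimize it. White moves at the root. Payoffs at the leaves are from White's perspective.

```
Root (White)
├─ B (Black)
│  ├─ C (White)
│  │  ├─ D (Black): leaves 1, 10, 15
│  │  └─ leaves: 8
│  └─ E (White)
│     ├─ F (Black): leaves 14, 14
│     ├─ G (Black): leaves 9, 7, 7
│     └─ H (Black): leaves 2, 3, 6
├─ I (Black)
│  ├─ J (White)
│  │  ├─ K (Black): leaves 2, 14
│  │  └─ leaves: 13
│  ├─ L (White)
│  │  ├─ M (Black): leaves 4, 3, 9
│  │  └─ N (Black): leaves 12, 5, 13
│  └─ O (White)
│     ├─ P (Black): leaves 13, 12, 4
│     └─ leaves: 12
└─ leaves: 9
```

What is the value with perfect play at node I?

5

K: min(2, 14) = 2
J: max(2, 13) = 13
M: min(4, 3, 9) = 3
N: min(12, 5, 13) = 5
L: max(3, 5) = 5
P: min(13, 12, 4) = 4
O: max(4, 12) = 12
I: min(13, 5, 12) = 5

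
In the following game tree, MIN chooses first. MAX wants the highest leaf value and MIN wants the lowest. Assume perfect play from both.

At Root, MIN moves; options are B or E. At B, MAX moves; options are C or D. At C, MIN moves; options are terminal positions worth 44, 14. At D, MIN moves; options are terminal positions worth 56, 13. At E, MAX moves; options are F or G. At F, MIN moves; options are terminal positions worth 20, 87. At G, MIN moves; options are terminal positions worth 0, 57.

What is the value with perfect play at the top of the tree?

C (MIN): min(44, 14) = 14
D (MIN): min(56, 13) = 13
B (MAX): max(14, 13) = 14
F (MIN): min(20, 87) = 20
G (MIN): min(0, 57) = 0
E (MAX): max(20, 0) = 20
Root (MIN): min(14, 20) = 14

14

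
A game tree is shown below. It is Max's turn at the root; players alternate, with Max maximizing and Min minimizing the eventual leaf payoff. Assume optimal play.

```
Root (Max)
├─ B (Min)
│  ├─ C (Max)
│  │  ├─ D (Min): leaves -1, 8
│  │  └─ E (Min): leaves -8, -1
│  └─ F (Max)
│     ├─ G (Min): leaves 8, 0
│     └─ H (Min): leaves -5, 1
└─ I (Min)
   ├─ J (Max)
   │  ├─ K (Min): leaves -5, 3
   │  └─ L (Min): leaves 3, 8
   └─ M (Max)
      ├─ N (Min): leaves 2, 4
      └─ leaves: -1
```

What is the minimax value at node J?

3

K: min(-5, 3) = -5
L: min(3, 8) = 3
J: max(-5, 3) = 3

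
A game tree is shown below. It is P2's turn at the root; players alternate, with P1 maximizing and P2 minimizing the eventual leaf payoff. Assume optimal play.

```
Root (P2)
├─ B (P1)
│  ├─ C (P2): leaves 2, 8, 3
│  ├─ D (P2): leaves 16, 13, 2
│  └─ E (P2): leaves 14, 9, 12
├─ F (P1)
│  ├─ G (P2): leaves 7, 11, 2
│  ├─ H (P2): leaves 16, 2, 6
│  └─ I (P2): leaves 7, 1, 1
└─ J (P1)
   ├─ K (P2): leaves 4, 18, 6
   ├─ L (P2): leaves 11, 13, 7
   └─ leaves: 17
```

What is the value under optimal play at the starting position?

C (P2): min(2, 8, 3) = 2
D (P2): min(16, 13, 2) = 2
E (P2): min(14, 9, 12) = 9
B (P1): max(2, 2, 9) = 9
G (P2): min(7, 11, 2) = 2
H (P2): min(16, 2, 6) = 2
I (P2): min(7, 1, 1) = 1
F (P1): max(2, 2, 1) = 2
K (P2): min(4, 18, 6) = 4
L (P2): min(11, 13, 7) = 7
J (P1): max(4, 7, 17) = 17
Root (P2): min(9, 2, 17) = 2

2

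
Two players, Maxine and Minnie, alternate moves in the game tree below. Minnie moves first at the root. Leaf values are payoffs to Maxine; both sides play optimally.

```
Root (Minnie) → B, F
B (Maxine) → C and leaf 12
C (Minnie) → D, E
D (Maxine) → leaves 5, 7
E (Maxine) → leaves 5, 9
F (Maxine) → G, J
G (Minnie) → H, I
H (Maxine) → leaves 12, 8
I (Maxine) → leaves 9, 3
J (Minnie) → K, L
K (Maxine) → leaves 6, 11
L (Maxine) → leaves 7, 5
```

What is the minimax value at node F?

H: max(12, 8) = 12
I: max(9, 3) = 9
G: min(12, 9) = 9
K: max(6, 11) = 11
L: max(7, 5) = 7
J: min(11, 7) = 7
F: max(9, 7) = 9

9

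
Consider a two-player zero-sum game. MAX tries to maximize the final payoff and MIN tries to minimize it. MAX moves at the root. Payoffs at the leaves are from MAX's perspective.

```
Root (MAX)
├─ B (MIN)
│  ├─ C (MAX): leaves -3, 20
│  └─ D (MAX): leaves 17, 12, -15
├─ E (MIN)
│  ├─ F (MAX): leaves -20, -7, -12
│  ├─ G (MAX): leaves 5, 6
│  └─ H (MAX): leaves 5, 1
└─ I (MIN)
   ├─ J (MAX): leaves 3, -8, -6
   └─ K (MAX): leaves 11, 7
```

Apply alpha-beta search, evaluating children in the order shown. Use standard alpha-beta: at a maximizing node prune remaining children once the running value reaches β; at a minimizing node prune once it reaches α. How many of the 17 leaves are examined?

11

C [α=-∞,β=+∞]: v=20
D [α=-∞,β=20]: v=17
B [α=-∞,β=+∞]: v=17
F [α=17,β=+∞]: v=-7
E [α=17,β=+∞]: v=-7 after child 1 ≤ α → α-cutoff, skip 2
J [α=17,β=+∞]: v=3
I [α=17,β=+∞]: v=3 after child 1 ≤ α → α-cutoff, skip 1
Root [α=-∞,β=+∞]: v=17
Leaves evaluated: 11 of 17.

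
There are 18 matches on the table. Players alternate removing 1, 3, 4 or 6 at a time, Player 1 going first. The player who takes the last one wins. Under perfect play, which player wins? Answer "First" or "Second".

First

Positions where the player to move wins (W) vs loses (L):
i:   0  1  2  3  4  5  6  7  8  9 10 11 12 13 14 15 16 17 18
     L  W  L  W  W  W  W  L  W  L  W  W  W  W  L  W  L  W  W
Position 18 is W, so the first player wins.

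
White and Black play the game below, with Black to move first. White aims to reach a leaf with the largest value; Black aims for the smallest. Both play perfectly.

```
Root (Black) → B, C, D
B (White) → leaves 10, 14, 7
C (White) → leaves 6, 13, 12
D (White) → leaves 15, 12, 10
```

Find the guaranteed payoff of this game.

B (White): max(10, 14, 7) = 14
C (White): max(6, 13, 12) = 13
D (White): max(15, 12, 10) = 15
Root (Black): min(14, 13, 15) = 13

13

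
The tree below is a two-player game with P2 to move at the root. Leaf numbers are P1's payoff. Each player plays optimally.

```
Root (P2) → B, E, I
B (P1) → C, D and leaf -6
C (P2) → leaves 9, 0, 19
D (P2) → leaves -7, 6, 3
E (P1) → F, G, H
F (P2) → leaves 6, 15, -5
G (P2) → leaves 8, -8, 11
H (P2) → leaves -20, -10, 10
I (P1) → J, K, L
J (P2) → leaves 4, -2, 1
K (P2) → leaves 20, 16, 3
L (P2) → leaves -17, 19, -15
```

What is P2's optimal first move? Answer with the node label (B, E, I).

E

C (P2): min(9, 0, 19) = 0
D (P2): min(-7, 6, 3) = -7
B (P1): max(0, -7, -6) = 0
F (P2): min(6, 15, -5) = -5
G (P2): min(8, -8, 11) = -8
H (P2): min(-20, -10, 10) = -20
E (P1): max(-5, -8, -20) = -5
J (P2): min(4, -2, 1) = -2
K (P2): min(20, 16, 3) = 3
L (P2): min(-17, 19, -15) = -17
I (P1): max(-2, 3, -17) = 3
Root (P2): min(0, -5, 3) = -5
P2 picks the child with the lowest value: E (value -5).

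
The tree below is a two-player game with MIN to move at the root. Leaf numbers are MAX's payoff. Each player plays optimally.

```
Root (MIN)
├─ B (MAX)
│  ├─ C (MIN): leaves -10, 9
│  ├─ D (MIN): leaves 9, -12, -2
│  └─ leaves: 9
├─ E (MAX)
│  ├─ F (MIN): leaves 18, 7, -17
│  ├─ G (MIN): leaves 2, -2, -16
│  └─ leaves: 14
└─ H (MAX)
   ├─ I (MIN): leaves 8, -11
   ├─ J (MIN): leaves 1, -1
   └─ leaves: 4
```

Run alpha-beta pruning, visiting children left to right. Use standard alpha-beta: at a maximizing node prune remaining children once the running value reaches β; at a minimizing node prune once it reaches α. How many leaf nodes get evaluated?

17

C [α=-∞,β=+∞]: v=-10
D [α=-10,β=+∞]: v=-12 after child 2 ≤ α → α-cutoff, skip 1
B [α=-∞,β=+∞]: v=9
F [α=-∞,β=9]: v=-17
G [α=-17,β=9]: v=-16
E [α=-∞,β=9]: v=14
I [α=-∞,β=9]: v=-11
J [α=-11,β=9]: v=-1
H [α=-∞,β=9]: v=4
Root [α=-∞,β=+∞]: v=4
Leaves evaluated: 17 of 18.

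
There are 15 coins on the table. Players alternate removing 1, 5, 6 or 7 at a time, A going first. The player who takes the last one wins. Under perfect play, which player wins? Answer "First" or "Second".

Compute winning (W) and losing (L) positions by backward induction:
i:   0  1  2  3  4  5  6  7  8  9 10 11 12 13 14 15
     L  W  L  W  L  W  W  W  W  W  W  W  L  W  L  W
Position 15 is W, so the first player wins.

First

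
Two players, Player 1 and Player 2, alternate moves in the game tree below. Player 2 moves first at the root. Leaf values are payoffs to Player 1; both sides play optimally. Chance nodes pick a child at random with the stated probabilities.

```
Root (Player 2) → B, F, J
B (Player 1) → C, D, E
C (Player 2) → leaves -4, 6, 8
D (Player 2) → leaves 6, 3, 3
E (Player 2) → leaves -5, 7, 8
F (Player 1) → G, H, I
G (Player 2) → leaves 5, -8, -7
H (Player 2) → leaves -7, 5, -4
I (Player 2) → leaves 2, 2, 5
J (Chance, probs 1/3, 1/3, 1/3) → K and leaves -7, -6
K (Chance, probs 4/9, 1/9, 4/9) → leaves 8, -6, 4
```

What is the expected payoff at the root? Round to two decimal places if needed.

C (Player 2): min(-4, 6, 8) = -4
D (Player 2): min(6, 3, 3) = 3
E (Player 2): min(-5, 7, 8) = -5
B (Player 1): max(-4, 3, -5) = 3
G (Player 2): min(5, -8, -7) = -8
H (Player 2): min(-7, 5, -4) = -7
I (Player 2): min(2, 2, 5) = 2
F (Player 1): max(-8, -7, 2) = 2
K (Chance): 4/9·8 + 1/9·-6 + 4/9·4 = 4.67
J (Chance): 1/3·4.67 + 1/3·-7 + 1/3·-6 = -2.78
Root (Player 2): min(3, 2, -2.78) = -2.78

-2.78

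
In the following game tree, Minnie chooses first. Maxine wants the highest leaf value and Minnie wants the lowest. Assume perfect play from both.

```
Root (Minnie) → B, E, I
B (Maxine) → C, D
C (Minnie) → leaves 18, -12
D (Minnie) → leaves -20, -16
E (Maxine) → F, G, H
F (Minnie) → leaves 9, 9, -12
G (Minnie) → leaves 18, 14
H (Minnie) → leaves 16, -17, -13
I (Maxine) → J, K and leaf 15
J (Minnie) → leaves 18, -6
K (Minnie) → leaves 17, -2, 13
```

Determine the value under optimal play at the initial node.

C (Minnie): min(18, -12) = -12
D (Minnie): min(-20, -16) = -20
B (Maxine): max(-12, -20) = -12
F (Minnie): min(9, 9, -12) = -12
G (Minnie): min(18, 14) = 14
H (Minnie): min(16, -17, -13) = -17
E (Maxine): max(-12, 14, -17) = 14
J (Minnie): min(18, -6) = -6
K (Minnie): min(17, -2, 13) = -2
I (Maxine): max(-6, -2, 15) = 15
Root (Minnie): min(-12, 14, 15) = -12

-12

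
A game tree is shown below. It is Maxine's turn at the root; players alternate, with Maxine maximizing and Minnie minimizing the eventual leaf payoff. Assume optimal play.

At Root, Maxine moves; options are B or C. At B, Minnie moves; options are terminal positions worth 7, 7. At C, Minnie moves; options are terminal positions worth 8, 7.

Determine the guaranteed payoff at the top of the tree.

B (Minnie): min(7, 7) = 7
C (Minnie): min(8, 7) = 7
Root (Maxine): max(7, 7) = 7

7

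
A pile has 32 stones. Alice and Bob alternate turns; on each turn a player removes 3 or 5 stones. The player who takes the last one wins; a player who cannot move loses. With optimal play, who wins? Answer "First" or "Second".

Second

W/L table (W = player to move can force a win):
i:   0  1  2  3  4  5  6  7  8  9 10 11 12 13 14 15 16 17 18 19 20 21 22 23 24 25 26 27 28 29 30 31 32
     L  L  L  W  W  W  W  W  L  L  L  W  W  W  W  W  L  L  L  W  W  W  W  W  L  L  L  W  W  W  W  W  L
Position 32 is L, so the second player wins.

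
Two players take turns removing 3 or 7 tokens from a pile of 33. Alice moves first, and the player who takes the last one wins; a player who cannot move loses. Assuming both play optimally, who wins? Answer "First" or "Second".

First

W/L table (W = player to move can force a win):
i:   0  1  2  3  4  5  6  7  8  9 10 11 12 13 14 15 16 17 18 19 20 21 22 23 24 25 26 27 28 29 30 31 32 33
     L  L  L  W  W  W  L  W  W  W  L  L  L  W  W  W  L  W  W  W  L  L  L  W  W  W  L  W  W  W  L  L  L  W
Position 33 is W, so the first player wins.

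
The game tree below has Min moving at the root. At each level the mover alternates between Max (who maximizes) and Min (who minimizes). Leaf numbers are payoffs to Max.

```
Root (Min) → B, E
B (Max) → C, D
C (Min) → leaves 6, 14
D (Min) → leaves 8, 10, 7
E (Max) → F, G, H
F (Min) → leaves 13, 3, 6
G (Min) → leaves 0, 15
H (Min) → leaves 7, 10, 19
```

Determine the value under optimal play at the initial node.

7

C (Min): min(6, 14) = 6
D (Min): min(8, 10, 7) = 7
B (Max): max(6, 7) = 7
F (Min): min(13, 3, 6) = 3
G (Min): min(0, 15) = 0
H (Min): min(7, 10, 19) = 7
E (Max): max(3, 0, 7) = 7
Root (Min): min(7, 7) = 7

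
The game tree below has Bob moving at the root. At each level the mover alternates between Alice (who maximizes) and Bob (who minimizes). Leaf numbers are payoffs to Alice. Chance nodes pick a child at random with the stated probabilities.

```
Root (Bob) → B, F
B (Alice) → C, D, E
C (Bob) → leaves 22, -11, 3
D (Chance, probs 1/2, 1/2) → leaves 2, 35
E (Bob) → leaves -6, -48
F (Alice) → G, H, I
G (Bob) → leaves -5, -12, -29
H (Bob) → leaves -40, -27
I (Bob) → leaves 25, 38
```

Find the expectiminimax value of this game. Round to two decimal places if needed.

18.5

C (Bob): min(22, -11, 3) = -11
D (Chance): 1/2·2 + 1/2·35 = 18.5
E (Bob): min(-6, -48) = -48
B (Alice): max(-11, 18.5, -48) = 18.5
G (Bob): min(-5, -12, -29) = -29
H (Bob): min(-40, -27) = -40
I (Bob): min(25, 38) = 25
F (Alice): max(-29, -40, 25) = 25
Root (Bob): min(18.5, 25) = 18.5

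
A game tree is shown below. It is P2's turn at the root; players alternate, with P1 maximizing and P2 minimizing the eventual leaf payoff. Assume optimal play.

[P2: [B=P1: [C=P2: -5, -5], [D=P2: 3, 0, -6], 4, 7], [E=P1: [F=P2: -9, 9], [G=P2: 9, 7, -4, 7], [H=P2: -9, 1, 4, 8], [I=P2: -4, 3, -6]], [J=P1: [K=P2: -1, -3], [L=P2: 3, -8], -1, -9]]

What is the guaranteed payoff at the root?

C (P2): min(-5, -5) = -5
D (P2): min(3, 0, -6) = -6
B (P1): max(-5, -6, 4, 7) = 7
F (P2): min(-9, 9) = -9
G (P2): min(9, 7, -4, 7) = -4
H (P2): min(-9, 1, 4, 8) = -9
I (P2): min(-4, 3, -6) = -6
E (P1): max(-9, -4, -9, -6) = -4
K (P2): min(-1, -3) = -3
L (P2): min(3, -8) = -8
J (P1): max(-3, -8, -1, -9) = -1
Root (P2): min(7, -4, -1) = -4

-4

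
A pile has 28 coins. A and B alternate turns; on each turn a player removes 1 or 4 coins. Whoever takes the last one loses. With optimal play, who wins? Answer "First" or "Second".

Positions where the player to move wins (W) vs loses (L):
i:   0  1  2  3  4  5  6  7  8  9 10 11 12 13 14 15 16 17 18 19 20 21 22 23 24 25 26 27 28
     W  L  W  L  W  W  L  W  L  W  W  L  W  L  W  W  L  W  L  W  W  L  W  L  W  W  L  W  L
Position 28 is L, so the second player wins.

Second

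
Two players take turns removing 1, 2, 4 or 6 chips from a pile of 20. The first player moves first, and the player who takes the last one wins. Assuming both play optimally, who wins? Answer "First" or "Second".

Positions where the player to move wins (W) vs loses (L):
i:   0  1  2  3  4  5  6  7  8  9 10 11 12 13 14 15 16 17 18 19 20
     L  W  W  L  W  W  W  W  L  W  W  L  W  W  W  W  L  W  W  L  W
Position 20 is W, so the first player wins.

First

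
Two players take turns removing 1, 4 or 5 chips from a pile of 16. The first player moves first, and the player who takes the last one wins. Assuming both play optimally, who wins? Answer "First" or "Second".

Second

W/L table (W = player to move can force a win):
i:   0  1  2  3  4  5  6  7  8  9 10 11 12 13 14 15 16
     L  W  L  W  W  W  W  W  L  W  L  W  W  W  W  W  L
Position 16 is L, so the second player wins.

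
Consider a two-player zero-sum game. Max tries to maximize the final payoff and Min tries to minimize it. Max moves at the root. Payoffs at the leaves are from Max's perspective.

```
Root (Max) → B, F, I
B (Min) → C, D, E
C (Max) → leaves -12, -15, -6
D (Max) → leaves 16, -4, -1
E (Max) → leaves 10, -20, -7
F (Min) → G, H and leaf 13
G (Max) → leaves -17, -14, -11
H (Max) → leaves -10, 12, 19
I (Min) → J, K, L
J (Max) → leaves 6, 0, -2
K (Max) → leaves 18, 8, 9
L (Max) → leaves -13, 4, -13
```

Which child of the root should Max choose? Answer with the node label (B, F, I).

C (Max): max(-12, -15, -6) = -6
D (Max): max(16, -4, -1) = 16
E (Max): max(10, -20, -7) = 10
B (Min): min(-6, 16, 10) = -6
G (Max): max(-17, -14, -11) = -11
H (Max): max(-10, 12, 19) = 19
F (Min): min(-11, 19, 13) = -11
J (Max): max(6, 0, -2) = 6
K (Max): max(18, 8, 9) = 18
L (Max): max(-13, 4, -13) = 4
I (Min): min(6, 18, 4) = 4
Root (Max): max(-6, -11, 4) = 4
Max picks the child with the highest value: I (value 4).

I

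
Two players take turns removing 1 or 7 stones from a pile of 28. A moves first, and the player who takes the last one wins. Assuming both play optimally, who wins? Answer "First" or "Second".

Compute winning (W) and losing (L) positions by backward induction:
i:   0  1  2  3  4  5  6  7  8  9 10 11 12 13 14 15 16 17 18 19 20 21 22 23 24 25 26 27 28
     L  W  L  W  L  W  L  W  L  W  L  W  L  W  L  W  L  W  L  W  L  W  L  W  L  W  L  W  L
Position 28 is L, so the second player wins.

Second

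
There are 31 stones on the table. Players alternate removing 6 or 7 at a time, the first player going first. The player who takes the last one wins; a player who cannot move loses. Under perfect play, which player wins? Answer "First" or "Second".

Second

Compute winning (W) and losing (L) positions by backward induction:
i:   0  1  2  3  4  5  6  7  8  9 10 11 12 13 14 15 16 17 18 19 20 21 22 23 24 25 26 27 28 29 30 31
     L  L  L  L  L  L  W  W  W  W  W  W  W  L  L  L  L  L  L  W  W  W  W  W  W  W  L  L  L  L  L  L
Position 31 is L, so the second player wins.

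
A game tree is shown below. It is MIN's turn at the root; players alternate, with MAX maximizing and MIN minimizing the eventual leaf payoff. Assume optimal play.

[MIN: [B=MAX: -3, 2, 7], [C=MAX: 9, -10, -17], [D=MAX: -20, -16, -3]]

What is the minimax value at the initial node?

-3

B (MAX): max(-3, 2, 7) = 7
C (MAX): max(9, -10, -17) = 9
D (MAX): max(-20, -16, -3) = -3
Root (MIN): min(7, 9, -3) = -3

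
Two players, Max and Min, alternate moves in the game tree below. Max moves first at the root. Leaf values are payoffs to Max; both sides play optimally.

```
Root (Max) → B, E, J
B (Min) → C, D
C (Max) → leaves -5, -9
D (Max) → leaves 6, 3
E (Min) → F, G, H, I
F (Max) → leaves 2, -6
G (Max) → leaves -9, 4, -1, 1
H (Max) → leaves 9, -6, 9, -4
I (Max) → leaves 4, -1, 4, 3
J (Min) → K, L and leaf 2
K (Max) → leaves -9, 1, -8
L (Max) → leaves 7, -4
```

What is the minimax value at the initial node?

C (Max): max(-5, -9) = -5
D (Max): max(6, 3) = 6
B (Min): min(-5, 6) = -5
F (Max): max(2, -6) = 2
G (Max): max(-9, 4, -1, 1) = 4
H (Max): max(9, -6, 9, -4) = 9
I (Max): max(4, -1, 4, 3) = 4
E (Min): min(2, 4, 9, 4) = 2
K (Max): max(-9, 1, -8) = 1
L (Max): max(7, -4) = 7
J (Min): min(1, 7, 2) = 1
Root (Max): max(-5, 2, 1) = 2

2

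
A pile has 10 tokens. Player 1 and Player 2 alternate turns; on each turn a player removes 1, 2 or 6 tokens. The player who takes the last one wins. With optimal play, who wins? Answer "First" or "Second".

Second

i:   0  1  2  3  4  5  6  7  8  9 10
     L  W  W  L  W  W  W  L  W  W  L
Position 10 is L, so the second player wins.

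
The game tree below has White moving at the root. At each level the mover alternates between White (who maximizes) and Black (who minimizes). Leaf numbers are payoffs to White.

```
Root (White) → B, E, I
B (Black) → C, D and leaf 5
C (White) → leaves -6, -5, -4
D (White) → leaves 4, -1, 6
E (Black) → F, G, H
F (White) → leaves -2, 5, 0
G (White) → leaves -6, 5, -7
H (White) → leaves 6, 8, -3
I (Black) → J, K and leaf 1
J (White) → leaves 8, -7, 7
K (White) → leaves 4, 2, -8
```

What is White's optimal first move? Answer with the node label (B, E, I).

C (White): max(-6, -5, -4) = -4
D (White): max(4, -1, 6) = 6
B (Black): min(-4, 6, 5) = -4
F (White): max(-2, 5, 0) = 5
G (White): max(-6, 5, -7) = 5
H (White): max(6, 8, -3) = 8
E (Black): min(5, 5, 8) = 5
J (White): max(8, -7, 7) = 8
K (White): max(4, 2, -8) = 4
I (Black): min(8, 4, 1) = 1
Root (White): max(-4, 5, 1) = 5
White picks the child with the highest value: E (value 5).

E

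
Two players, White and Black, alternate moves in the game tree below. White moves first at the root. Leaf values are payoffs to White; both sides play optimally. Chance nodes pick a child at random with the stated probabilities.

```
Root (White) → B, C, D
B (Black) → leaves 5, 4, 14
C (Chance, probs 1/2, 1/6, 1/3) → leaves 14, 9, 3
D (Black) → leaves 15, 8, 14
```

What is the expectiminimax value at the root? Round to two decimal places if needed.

9.5

B (Black): min(5, 4, 14) = 4
C (Chance): 1/2·14 + 1/6·9 + 1/3·3 = 9.5
D (Black): min(15, 8, 14) = 8
Root (White): max(4, 9.5, 8) = 9.5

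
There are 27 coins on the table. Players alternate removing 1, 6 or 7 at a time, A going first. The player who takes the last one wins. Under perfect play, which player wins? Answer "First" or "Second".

i:   0  1  2  3  4  5  6  7  8  9 10 11 12 13 14 15 16 17 18 19 20 21 22 23 24 25 26 27
     L  W  L  W  L  W  W  W  W  W  W  W  L  W  L  W  L  W  W  W  W  W  W  W  L  W  L  W
Position 27 is W, so the first player wins.

First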